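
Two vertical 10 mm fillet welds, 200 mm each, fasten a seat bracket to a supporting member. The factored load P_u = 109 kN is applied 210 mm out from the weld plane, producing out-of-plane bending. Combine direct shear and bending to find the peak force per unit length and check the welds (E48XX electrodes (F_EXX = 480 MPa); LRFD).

L_w = 2 × 200 = 400 mm; section modulus (unit throat) S = 2 × L²/6 = 13330 mm².
Direct shear f_v = P/L_w = 109×10³/400 = 272.5 N/mm.
Moment M = P × e = 109×10³ × 210 = 22890000 N·mm; bending f_b = M/S = 1717 N/mm.
f_max = √(f_v² + f_b²) = √(272.5² + 1717²) = 1738 N/mm.
φr_n = 0.75 × 0.6 × 480 × (0.707 × 10) = 1527 N/mm → NOT adequate.

f_max ≈ 1740 N/mm; NOT adequate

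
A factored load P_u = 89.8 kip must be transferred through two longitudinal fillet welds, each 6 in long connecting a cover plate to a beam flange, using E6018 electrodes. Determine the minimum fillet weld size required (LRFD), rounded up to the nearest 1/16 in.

w = 7/16 in

E60XX → F_EXX = 60 ksi.
Total weld length L = 12 in.
Required throat t_e = P_u / (φ × 0.6 F_EXX × L) = 89.8 / (0.75 × 0.6 × 60 × 12) = 0.2772 in.
Required leg w = t_e / 0.707 = 0.392 in → use 7/16 in.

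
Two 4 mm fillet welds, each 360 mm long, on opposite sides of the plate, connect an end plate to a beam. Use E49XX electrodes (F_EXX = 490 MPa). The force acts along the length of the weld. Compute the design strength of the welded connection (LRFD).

Effective throat t_e = 0.707 × 4 = 2.828 mm.
Total length L = 720 mm; A_we = 2.828 × 720 = 2036 mm².
F_nw = 0.6 F_EXX = 0.6 × 490 = 294 MPa.
φR_n = 0.75 × 294 × 2036 × 10⁻³ = 449 kN.

φR_n ≈ 449 kN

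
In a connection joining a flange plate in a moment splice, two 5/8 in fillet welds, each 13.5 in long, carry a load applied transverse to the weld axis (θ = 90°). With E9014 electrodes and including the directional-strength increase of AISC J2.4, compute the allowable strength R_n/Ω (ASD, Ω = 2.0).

R_n/Ω ≈ 483 kips

E90XX → F_EXX = 90 ksi.
t_e = 0.707 × 0.625 = 0.4419 in; A_we = 0.4419 × 27 = 11.93 in².
Directional factor: 1.0 + 0.5 sin^1.5(90°) = 1.5.
F_nw = 0.6 × 90 × 1.5 = 81 ksi.
R_n/Ω = (81 × 11.93) / 2.0 = 483.2 kips.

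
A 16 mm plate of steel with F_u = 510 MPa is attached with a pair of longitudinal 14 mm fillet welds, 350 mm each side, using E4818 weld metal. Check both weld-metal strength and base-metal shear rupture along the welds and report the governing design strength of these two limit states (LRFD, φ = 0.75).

φR_n ≈ 1500 kN (weld metal governs)

E48XX → F_EXX = 480 MPa.
t_e = 0.707 × 14 = 9.898 mm; L = 700 mm.
Weld metal: φR_n = 0.75 × 0.6 × 480 × 9.898 × 700 × 10⁻³ = 1497 kN.
Base metal (shear rupture): φR_n = 0.75 × 0.6 × 510 × 16 × 700 × 10⁻³ = 2570 kN.
Governing: weld metal.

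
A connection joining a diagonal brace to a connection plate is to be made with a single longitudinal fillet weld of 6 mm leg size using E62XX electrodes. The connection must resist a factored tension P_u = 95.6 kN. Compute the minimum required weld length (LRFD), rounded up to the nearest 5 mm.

E62XX → F_EXX = 620 MPa.
Throat t_e = 0.707 × 6 = 4.242 mm.
φr_n = 0.75 × 0.6 × 620 × 4.242 × 10⁻³ = 1.184 kN/mm.
L_req = P_u / φr_n = 95.6 / 1.184 = 80.78 mm total.
Round up → use L = 85 mm.

L = 85 mm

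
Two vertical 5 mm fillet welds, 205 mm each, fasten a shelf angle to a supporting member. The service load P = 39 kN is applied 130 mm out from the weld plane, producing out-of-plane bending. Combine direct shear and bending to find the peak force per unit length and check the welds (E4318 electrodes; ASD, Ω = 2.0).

f_max ≈ 374 N/mm; adequate

E43XX → F_EXX = 430 MPa.
L_w = 2 × 205 = 410 mm; section modulus (unit throat) S = 2 × L²/6 = 14010 mm².
Direct shear f_v = P/L_w = 39×10³/410 = 95.12 N/mm.
Moment M = P × e = 39×10³ × 130 = 5070000 N·mm; bending f_b = M/S = 361.9 N/mm.
f_max = √(f_v² + f_b²) = √(95.12² + 361.9²) = 374.2 N/mm.
r_n/Ω = (1/2.0) × 0.6 × 430 × (0.707 × 5) = 456 N/mm → adequate.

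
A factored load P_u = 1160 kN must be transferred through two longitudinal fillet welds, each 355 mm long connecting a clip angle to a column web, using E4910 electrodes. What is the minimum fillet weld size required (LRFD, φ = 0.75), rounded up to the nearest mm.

w = 11 mm

E49XX → F_EXX = 490 MPa.
Total weld length L = 710 mm.
Required throat t_e = P_u / (φ × 0.6 F_EXX × L) = 1160 / (0.75 × 0.6 × 490 × 710 × 10⁻³) = 7.41 mm.
Required leg w = t_e / 0.707 = 10.48 mm → use 11 mm.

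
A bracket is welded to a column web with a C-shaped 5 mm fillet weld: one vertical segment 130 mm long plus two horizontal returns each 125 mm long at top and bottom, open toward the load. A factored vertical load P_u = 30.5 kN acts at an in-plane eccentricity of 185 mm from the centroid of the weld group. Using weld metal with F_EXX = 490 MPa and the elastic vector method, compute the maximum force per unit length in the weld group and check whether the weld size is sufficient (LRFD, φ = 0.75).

f_max ≈ 382 N/mm; adequate

Total weld length L_w = 380 mm. Treat welds as unit-width lines.
Centroid: x̄ = 2×125×62.5 / 380 = 41.12 mm from the vertical weld.
Polar moment about centroid: J = I_x + I_y = [130³/12 + 2×125×65²] + [130×41.12² + 2(125³/12 + 125×21.38²)] = 1899000 mm³.
Direct shear f_v = P/L_w = 30.5×10³ / 380 = 80.26 N/mm (vertical).
Torsion M = P·e = 30.5×10³ × 185 = 5642500 N·mm.
Critical point at (x, y) = (83.88, 65) from centroid. f_tx = M·y/J = 193.1 N/mm; f_ty = M·x/J = 249.2 N/mm.
Resultant f_max = √[f_tx² + (f_v + f_ty)²] = √[193.1² + (80.26 + 249.2)²] = 381.9 N/mm.
Capacity per unit length: φr_n = 0.75 × 0.6 × 490 × (0.707 × 5) = 779.5 N/mm.
381.9 ≤ 779.5 → adequate.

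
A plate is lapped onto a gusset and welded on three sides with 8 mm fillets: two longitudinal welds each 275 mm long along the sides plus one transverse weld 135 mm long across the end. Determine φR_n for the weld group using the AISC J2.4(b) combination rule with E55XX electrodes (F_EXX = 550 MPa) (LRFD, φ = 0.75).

φR_n ≈ 959 kN

t_e = 0.707 × 8 = 5.656 mm.
R_nwl = 0.6 × 550 × 5.656 × 550 × 10⁻³ = 1027 kN (longitudinal, 2 welds).
R_nwt = 0.6 × 550 × 5.656 × 135 × 10⁻³ = 252 kN (transverse, base value).
(i) R_nwl + R_nwt = 1279 kN; (ii) 0.85 R_nwl + 1.5 R_nwt = 1251 kN.
R_n = max = 1279 kN [governs: (i)]; φR_n = 958.9 kN.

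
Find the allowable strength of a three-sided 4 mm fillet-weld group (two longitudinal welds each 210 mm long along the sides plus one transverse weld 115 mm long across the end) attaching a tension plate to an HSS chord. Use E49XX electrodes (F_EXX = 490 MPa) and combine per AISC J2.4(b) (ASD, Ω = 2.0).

t_e = 0.707 × 4 = 2.828 mm.
R_nwl = 0.6 × 490 × 2.828 × 420 × 10⁻³ = 349.2 kN (longitudinal, 2 welds).
R_nwt = 0.6 × 490 × 2.828 × 115 × 10⁻³ = 95.61 kN (transverse, base value).
(i) R_nwl + R_nwt = 444.8 kN; (ii) 0.85 R_nwl + 1.5 R_nwt = 440.2 kN.
R_n = max = 444.8 kN [governs: (i)]; R_n/Ω = 222.4 kN.

R_n/Ω ≈ 222 kN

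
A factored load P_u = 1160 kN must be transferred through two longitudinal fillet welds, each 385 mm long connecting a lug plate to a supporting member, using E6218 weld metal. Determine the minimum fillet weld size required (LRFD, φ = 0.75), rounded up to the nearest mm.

E62XX → F_EXX = 620 MPa.
Total weld length L = 770 mm.
Required throat t_e = P_u / (φ × 0.6 F_EXX × L) = 1160 / (0.75 × 0.6 × 620 × 770 × 10⁻³) = 5.4 mm.
Required leg w = t_e / 0.707 = 7.637 mm → use 8 mm.

w = 8 mm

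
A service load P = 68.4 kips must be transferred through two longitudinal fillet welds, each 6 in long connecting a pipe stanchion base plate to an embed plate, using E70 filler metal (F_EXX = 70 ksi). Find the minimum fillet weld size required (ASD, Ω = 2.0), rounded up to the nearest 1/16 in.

Total weld length L = 12 in.
Required throat t_e = P × Ω / (0.6 F_EXX × L) = 68.4 × 2.0 / (0.6 × 70 × 12) = 0.2714 in.
Required leg w = t_e / 0.707 = 0.3839 in → use 7/16 in.

w = 7/16 in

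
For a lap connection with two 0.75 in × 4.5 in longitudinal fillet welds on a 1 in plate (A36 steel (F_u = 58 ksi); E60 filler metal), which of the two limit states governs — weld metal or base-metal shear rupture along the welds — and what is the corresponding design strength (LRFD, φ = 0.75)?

φR_n ≈ 129 kips (weld metal governs)

E60XX → F_EXX = 60 ksi.
t_e = 0.707 × 0.75 = 0.5302 in; L = 9 in.
Weld metal: φR_n = 0.75 × 0.6 × 60 × 0.5302 × 9 = 128.9 kips.
Base metal (shear rupture): φR_n = 0.75 × 0.6 × 58 × 1 × 9 = 234.9 kips.
Governing: weld metal.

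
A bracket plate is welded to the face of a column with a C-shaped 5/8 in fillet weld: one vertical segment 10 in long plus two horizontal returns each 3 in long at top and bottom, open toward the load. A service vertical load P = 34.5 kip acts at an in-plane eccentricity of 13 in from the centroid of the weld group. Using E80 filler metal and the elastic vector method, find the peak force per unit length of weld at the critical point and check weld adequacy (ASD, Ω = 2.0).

f_max ≈ 11.2 kip/in; NOT adequate

E80XX → F_EXX = 80 ksi.
Total weld length L_w = 16 in. Treat welds as unit-width lines.
Centroid: x̄ = 2×3×1.5 / 16 = 0.5625 in from the vertical weld.
Polar moment about centroid: J = I_x + I_y = [10³/12 + 2×3×5²] + [10×0.5625² + 2(3³/12 + 3×0.9375²)] = 246.3 in³.
Direct shear f_v = P/L_w = 34.5 / 16 = 2.156 kip/in (vertical).
Torsion M = P·e = 34.5 × 13 = 448.5 kip·in.
Critical point at (x, y) = (2.438, 5) from centroid. f_tx = M·y/J = 9.106 kip/in; f_ty = M·x/J = 4.439 kip/in.
Resultant f_max = √[f_tx² + (f_v + f_ty)²] = √[9.106² + (2.156 + 4.439)²] = 11.24 kip/in.
Capacity per unit length: r_n/Ω = (1/2.0) × 0.6 × 80 × (0.707 × 0.625) = 10.6 kip/in.
11.24 > 10.6 → NOT adequate.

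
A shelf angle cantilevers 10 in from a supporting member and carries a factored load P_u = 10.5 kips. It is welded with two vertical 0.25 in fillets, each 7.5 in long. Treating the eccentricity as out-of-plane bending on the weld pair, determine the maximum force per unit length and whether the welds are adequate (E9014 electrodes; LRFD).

f_max ≈ 5.64 kip/in; adequate

E90XX → F_EXX = 90 ksi.
L_w = 2 × 7.5 = 15 in; section modulus (unit throat) S = 2 × L²/6 = 18.75 in².
Direct shear f_v = P/L_w = 10.5/15 = 0.7 kip/in.
Moment M = P × e = 10.5 × 10 = 105 kip·in; bending f_b = M/S = 5.6 kip/in.
f_max = √(f_v² + f_b²) = √(0.7² + 5.6²) = 5.644 kip/in.
φr_n = 0.75 × 0.6 × 90 × (0.707 × 0.25) = 7.158 kip/in → adequate.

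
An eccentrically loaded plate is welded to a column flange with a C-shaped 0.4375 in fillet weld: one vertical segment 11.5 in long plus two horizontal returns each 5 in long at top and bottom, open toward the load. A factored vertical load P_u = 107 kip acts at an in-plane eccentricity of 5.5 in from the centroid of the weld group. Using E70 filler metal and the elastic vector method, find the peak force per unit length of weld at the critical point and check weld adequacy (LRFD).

f_max ≈ 11.5 kip/in; NOT adequate

E70XX → F_EXX = 70 ksi.
Total weld length L_w = 21.5 in. Treat welds as unit-width lines.
Centroid: x̄ = 2×5×2.5 / 21.5 = 1.163 in from the vertical weld.
Polar moment about centroid: J = I_x + I_y = [11.5³/12 + 2×5×5.75²] + [11.5×1.163² + 2(5³/12 + 5×1.337²)] = 511.6 in³.
Direct shear f_v = P/L_w = 107 / 21.5 = 4.977 kip/in (vertical).
Torsion M = P·e = 107 × 5.5 = 588.5 kip·in.
Critical point at (x, y) = (3.837, 5.75) from centroid. f_tx = M·y/J = 6.614 kip/in; f_ty = M·x/J = 4.414 kip/in.
Resultant f_max = √[f_tx² + (f_v + f_ty)²] = √[6.614² + (4.977 + 4.414)²] = 11.49 kip/in.
Capacity per unit length: φr_n = 0.75 × 0.6 × 70 × (0.707 × 0.4375) = 9.743 kip/in.
11.49 > 9.743 → NOT adequate.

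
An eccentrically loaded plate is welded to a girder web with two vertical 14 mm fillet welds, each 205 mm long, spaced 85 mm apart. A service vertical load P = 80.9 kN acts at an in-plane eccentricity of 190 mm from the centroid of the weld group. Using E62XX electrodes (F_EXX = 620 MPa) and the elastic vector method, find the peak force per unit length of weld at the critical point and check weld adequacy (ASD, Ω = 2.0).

f_max ≈ 878 N/mm; adequate

Total weld length L_w = 410 mm. Treat welds as unit-width lines.
Polar moment about centroid: J = 2[d³/12 + d(b/2)²] = 2[205³/12 + 205×42.5²] = 2176000 mm³.
Direct shear f_v = P/L_w = 80.9×10³ / 410 = 197.3 N/mm (vertical).
Torsion M = P·e = 80.9×10³ × 190 = 15371000 N·mm.
Critical point at (x, y) = (42.5, 102.5) from centroid. f_tx = M·y/J = 723.9 N/mm; f_ty = M·x/J = 300.2 N/mm.
Resultant f_max = √[f_tx² + (f_v + f_ty)²] = √[723.9² + (197.3 + 300.2)²] = 878.4 N/mm.
Capacity per unit length: r_n/Ω = (1/2.0) × 0.6 × 620 × (0.707 × 14) = 1841 N/mm.
878.4 ≤ 1841 → adequate.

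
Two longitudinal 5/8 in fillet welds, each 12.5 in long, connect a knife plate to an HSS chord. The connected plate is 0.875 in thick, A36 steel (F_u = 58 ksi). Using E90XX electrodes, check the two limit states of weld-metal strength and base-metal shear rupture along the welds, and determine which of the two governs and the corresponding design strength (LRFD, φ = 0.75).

E90XX → F_EXX = 90 ksi.
t_e = 0.707 × 0.625 = 0.4419 in; L = 25 in.
Weld metal: φR_n = 0.75 × 0.6 × 90 × 0.4419 × 25 = 447.4 kip.
Base metal (shear rupture): φR_n = 0.75 × 0.6 × 58 × 0.875 × 25 = 570.9 kip.
Governing: weld metal.

φR_n ≈ 447 kip (weld metal governs)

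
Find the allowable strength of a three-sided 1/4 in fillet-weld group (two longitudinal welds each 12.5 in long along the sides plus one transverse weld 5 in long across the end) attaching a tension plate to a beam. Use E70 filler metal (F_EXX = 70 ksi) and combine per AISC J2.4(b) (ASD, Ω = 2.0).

t_e = 0.707 × 0.25 = 0.1767 in.
R_nwl = 0.6 × 70 × 0.1767 × 25 = 185.6 kip (longitudinal, 2 welds).
R_nwt = 0.6 × 70 × 0.1767 × 5 = 37.12 kip (transverse, base value).
(i) R_nwl + R_nwt = 222.7 kip; (ii) 0.85 R_nwl + 1.5 R_nwt = 213.4 kip.
R_n = max = 222.7 kip [governs: (i)]; R_n/Ω = 111.4 kip.

R_n/Ω ≈ 111 kip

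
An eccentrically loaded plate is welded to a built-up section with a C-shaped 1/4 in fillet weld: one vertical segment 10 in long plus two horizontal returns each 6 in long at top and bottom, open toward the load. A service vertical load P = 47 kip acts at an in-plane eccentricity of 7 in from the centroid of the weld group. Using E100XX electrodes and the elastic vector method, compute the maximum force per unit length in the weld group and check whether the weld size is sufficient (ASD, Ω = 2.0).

E100XX → F_EXX = 100 ksi.
Total weld length L_w = 22 in. Treat welds as unit-width lines.
Centroid: x̄ = 2×6×3 / 22 = 1.636 in from the vertical weld.
Polar moment about centroid: J = I_x + I_y = [10³/12 + 2×6×5²] + [10×1.636² + 2(6³/12 + 6×1.364²)] = 468.4 in³.
Direct shear f_v = P/L_w = 47 / 22 = 2.136 kip/in (vertical).
Torsion M = P·e = 47 × 7 = 329 kip·in.
Critical point at (x, y) = (4.364, 5) from centroid. f_tx = M·y/J = 3.512 kip/in; f_ty = M·x/J = 3.065 kip/in.
Resultant f_max = √[f_tx² + (f_v + f_ty)²] = √[3.512² + (2.136 + 3.065)²] = 6.276 kip/in.
Capacity per unit length: r_n/Ω = (1/2.0) × 0.6 × 100 × (0.707 × 0.25) = 5.302 kip/in.
6.276 > 5.302 → NOT adequate.

f_max ≈ 6.28 kip/in; NOT adequate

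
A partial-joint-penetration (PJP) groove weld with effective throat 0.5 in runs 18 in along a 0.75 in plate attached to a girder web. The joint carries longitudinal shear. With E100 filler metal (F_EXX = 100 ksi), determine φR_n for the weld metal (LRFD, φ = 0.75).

Effective throat (given) t_e = 0.5 in.
A_we = 0.5 × 18 = 9 in².
F_nw = 0.6 F_EXX = 60 ksi.
φR_n = 0.75 × 60 × 9 = 405 kips.

φR_n ≈ 405 kips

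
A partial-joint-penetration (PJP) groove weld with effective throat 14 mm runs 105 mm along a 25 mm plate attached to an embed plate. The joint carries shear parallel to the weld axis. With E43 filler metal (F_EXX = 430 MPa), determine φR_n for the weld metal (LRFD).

Effective throat (given) t_e = 14 mm.
A_we = 14 × 105 = 1470 mm².
F_nw = 0.6 F_EXX = 258 MPa.
φR_n = 0.75 × 258 × 1470 × 10⁻³ = 284.4 kN.

φR_n ≈ 284 kN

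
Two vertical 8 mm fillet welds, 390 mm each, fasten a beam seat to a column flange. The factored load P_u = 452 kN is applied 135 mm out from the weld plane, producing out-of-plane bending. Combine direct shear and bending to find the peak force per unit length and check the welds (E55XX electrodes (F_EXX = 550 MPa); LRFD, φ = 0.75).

f_max ≈ 1340 N/mm; adequate

L_w = 2 × 390 = 780 mm; section modulus (unit throat) S = 2 × L²/6 = 50700 mm².
Direct shear f_v = P/L_w = 452×10³/780 = 579.5 N/mm.
Moment M = P × e = 452×10³ × 135 = 61020000 N·mm; bending f_b = M/S = 1204 N/mm.
f_max = √(f_v² + f_b²) = √(579.5² + 1204²) = 1336 N/mm.
φr_n = 0.75 × 0.6 × 550 × (0.707 × 8) = 1400 N/mm → adequate.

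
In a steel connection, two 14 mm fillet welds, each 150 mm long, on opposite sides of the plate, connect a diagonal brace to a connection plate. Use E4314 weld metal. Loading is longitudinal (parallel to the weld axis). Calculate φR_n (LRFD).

E43XX → F_EXX = 430 MPa.
Effective throat t_e = 0.707 × 14 = 9.898 mm.
Total length L = 300 mm; A_we = 9.898 × 300 = 2969 mm².
F_nw = 0.6 F_EXX = 0.6 × 430 = 258 MPa.
φR_n = 0.75 × 258 × 2969 × 10⁻³ = 574.6 kN.

φR_n ≈ 575 kN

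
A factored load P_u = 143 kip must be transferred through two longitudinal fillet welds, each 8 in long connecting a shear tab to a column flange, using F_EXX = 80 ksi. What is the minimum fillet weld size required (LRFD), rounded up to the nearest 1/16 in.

Total weld length L = 16 in.
Required throat t_e = P_u / (φ × 0.6 F_EXX × L) = 143 / (0.75 × 0.6 × 80 × 16) = 0.2483 in.
Required leg w = t_e / 0.707 = 0.3512 in → use 3/8 in.

w = 3/8 in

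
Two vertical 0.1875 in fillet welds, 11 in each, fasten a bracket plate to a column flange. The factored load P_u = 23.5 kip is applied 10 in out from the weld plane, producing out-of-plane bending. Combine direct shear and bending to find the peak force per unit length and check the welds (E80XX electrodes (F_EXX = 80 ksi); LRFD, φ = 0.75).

L_w = 2 × 11 = 22 in; section modulus (unit throat) S = 2 × L²/6 = 40.33 in².
Direct shear f_v = P/L_w = 23.5/22 = 1.068 kip/in.
Moment M = P × e = 23.5 × 10 = 235 kip·in; bending f_b = M/S = 5.826 kip/in.
f_max = √(f_v² + f_b²) = √(1.068² + 5.826²) = 5.924 kip/in.
φr_n = 0.75 × 0.6 × 80 × (0.707 × 0.1875) = 4.772 kip/in → NOT adequate.

f_max ≈ 5.92 kip/in; NOT adequate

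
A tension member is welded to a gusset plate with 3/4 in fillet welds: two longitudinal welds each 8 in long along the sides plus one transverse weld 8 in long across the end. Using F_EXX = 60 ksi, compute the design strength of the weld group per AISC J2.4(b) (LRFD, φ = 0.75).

φR_n ≈ 367 kip

t_e = 0.707 × 0.75 = 0.5302 in.
R_nwl = 0.6 × 60 × 0.5302 × 16 = 305.4 kip (longitudinal, 2 welds).
R_nwt = 0.6 × 60 × 0.5302 × 8 = 152.7 kip (transverse, base value).
(i) R_nwl + R_nwt = 458.1 kip; (ii) 0.85 R_nwl + 1.5 R_nwt = 488.7 kip.
R_n = max = 488.7 kip [governs: (ii)]; φR_n = 366.5 kip.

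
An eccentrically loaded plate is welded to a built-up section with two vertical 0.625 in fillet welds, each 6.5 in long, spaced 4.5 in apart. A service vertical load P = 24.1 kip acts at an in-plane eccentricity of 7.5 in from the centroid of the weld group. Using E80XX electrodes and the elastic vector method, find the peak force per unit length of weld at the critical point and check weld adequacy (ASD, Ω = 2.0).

E80XX → F_EXX = 80 ksi.
Total weld length L_w = 13 in. Treat welds as unit-width lines.
Polar moment about centroid: J = 2[d³/12 + d(b/2)²] = 2[6.5³/12 + 6.5×2.25²] = 111.6 in³.
Direct shear f_v = P/L_w = 24.1 / 13 = 1.854 kip/in (vertical).
Torsion M = P·e = 24.1 × 7.5 = 180.75 kip·in.
Critical point at (x, y) = (2.25, 3.25) from centroid. f_tx = M·y/J = 5.265 kip/in; f_ty = M·x/J = 3.645 kip/in.
Resultant f_max = √[f_tx² + (f_v + f_ty)²] = √[5.265² + (1.854 + 3.645)²] = 7.612 kip/in.
Capacity per unit length: r_n/Ω = (1/2.0) × 0.6 × 80 × (0.707 × 0.625) = 10.6 kip/in.
7.612 ≤ 10.6 → adequate.

f_max ≈ 7.61 kip/in; adequate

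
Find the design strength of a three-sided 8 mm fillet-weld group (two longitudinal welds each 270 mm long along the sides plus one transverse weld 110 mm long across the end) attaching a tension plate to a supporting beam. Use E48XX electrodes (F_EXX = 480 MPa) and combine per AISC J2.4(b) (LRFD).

φR_n ≈ 794 kN

t_e = 0.707 × 8 = 5.656 mm.
R_nwl = 0.6 × 480 × 5.656 × 540 × 10⁻³ = 879.6 kN (longitudinal, 2 welds).
R_nwt = 0.6 × 480 × 5.656 × 110 × 10⁻³ = 179.2 kN (transverse, base value).
(i) R_nwl + R_nwt = 1059 kN; (ii) 0.85 R_nwl + 1.5 R_nwt = 1016 kN.
R_n = max = 1059 kN [governs: (i)]; φR_n = 794.1 kN.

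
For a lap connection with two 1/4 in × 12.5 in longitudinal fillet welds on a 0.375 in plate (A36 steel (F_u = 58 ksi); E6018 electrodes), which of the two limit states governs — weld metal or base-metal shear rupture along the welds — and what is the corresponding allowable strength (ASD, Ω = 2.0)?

E60XX → F_EXX = 60 ksi.
t_e = 0.707 × 0.25 = 0.1767 in; L = 25 in.
Weld metal: R_n/Ω = (1/2.0) × 0.6 × 60 × 0.1767 × 25 = 79.54 kip.
Base metal (shear rupture): R_n/Ω = (1/2.0) × 0.6 × 58 × 0.375 × 25 = 163.1 kip.
Governing: weld metal.

R_n/Ω ≈ 79.5 kip (weld metal governs)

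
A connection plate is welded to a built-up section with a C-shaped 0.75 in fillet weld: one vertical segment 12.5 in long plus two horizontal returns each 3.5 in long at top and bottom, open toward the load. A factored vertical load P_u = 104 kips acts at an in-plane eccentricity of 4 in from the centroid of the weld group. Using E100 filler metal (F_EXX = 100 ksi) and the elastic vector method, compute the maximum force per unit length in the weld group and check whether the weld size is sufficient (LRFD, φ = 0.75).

Total weld length L_w = 19.5 in. Treat welds as unit-width lines.
Centroid: x̄ = 2×3.5×1.75 / 19.5 = 0.6282 in from the vertical weld.
Polar moment about centroid: J = I_x + I_y = [12.5³/12 + 2×3.5×6.25²] + [12.5×0.6282² + 2(3.5³/12 + 3.5×1.122²)] = 457.1 in³.
Direct shear f_v = P/L_w = 104 / 19.5 = 5.333 kip/in (vertical).
Torsion M = P·e = 104 × 4 = 416 kip·in.
Critical point at (x, y) = (2.872, 6.25) from centroid. f_tx = M·y/J = 5.688 kip/in; f_ty = M·x/J = 2.614 kip/in.
Resultant f_max = √[f_tx² + (f_v + f_ty)²] = √[5.688² + (5.333 + 2.614)²] = 9.773 kip/in.
Capacity per unit length: φr_n = 0.75 × 0.6 × 100 × (0.707 × 0.75) = 23.86 kip/in.
9.773 ≤ 23.86 → adequate.

f_max ≈ 9.77 kip/in; adequate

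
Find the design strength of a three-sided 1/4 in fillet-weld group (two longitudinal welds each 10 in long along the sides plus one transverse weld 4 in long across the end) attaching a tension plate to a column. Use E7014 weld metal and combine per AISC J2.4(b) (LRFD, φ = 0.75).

E70XX → F_EXX = 70 ksi.
t_e = 0.707 × 0.25 = 0.1767 in.
R_nwl = 0.6 × 70 × 0.1767 × 20 = 148.5 kip (longitudinal, 2 welds).
R_nwt = 0.6 × 70 × 0.1767 × 4 = 29.69 kip (transverse, base value).
(i) R_nwl + R_nwt = 178.2 kip; (ii) 0.85 R_nwl + 1.5 R_nwt = 170.7 kip.
R_n = max = 178.2 kip [governs: (i)]; φR_n = 133.6 kip.

φR_n ≈ 134 kip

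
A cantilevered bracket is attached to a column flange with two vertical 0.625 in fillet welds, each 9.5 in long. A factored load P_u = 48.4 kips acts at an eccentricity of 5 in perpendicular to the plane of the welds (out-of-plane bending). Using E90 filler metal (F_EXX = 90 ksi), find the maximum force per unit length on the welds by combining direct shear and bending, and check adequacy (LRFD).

L_w = 2 × 9.5 = 19 in; section modulus (unit throat) S = 2 × L²/6 = 30.08 in².
Direct shear f_v = P/L_w = 48.4/19 = 2.547 kip/in.
Moment M = P × e = 48.4 × 5 = 242 kip·in; bending f_b = M/S = 8.044 kip/in.
f_max = √(f_v² + f_b²) = √(2.547² + 8.044²) = 8.438 kip/in.
φr_n = 0.75 × 0.6 × 90 × (0.707 × 0.625) = 17.9 kip/in → adequate.

f_max ≈ 8.44 kip/in; adequate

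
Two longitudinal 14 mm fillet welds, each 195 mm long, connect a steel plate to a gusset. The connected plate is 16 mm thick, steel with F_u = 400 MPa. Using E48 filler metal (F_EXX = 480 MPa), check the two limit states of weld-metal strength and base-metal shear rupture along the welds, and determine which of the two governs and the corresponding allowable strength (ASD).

R_n/Ω ≈ 556 kN (weld metal governs)

t_e = 0.707 × 14 = 9.898 mm; L = 390 mm.
Weld metal: R_n/Ω = (1/2.0) × 0.6 × 480 × 9.898 × 390 × 10⁻³ = 555.9 kN.
Base metal (shear rupture): R_n/Ω = (1/2.0) × 0.6 × 400 × 16 × 390 × 10⁻³ = 748.8 kN.
Governing: weld metal.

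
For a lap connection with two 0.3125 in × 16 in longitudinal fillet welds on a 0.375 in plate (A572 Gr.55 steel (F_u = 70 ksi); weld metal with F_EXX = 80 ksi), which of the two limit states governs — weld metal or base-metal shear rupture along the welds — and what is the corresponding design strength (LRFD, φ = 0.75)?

t_e = 0.707 × 0.3125 = 0.2209 in; L = 32 in.
Weld metal: φR_n = 0.75 × 0.6 × 80 × 0.2209 × 32 = 254.5 kips.
Base metal (shear rupture): φR_n = 0.75 × 0.6 × 70 × 0.375 × 32 = 378 kips.
Governing: weld metal.

φR_n ≈ 255 kips (weld metal governs)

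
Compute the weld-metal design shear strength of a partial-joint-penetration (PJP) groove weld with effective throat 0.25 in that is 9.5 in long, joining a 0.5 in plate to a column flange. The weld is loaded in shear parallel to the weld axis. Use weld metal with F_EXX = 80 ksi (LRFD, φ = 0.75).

Effective throat (given) t_e = 0.25 in.
A_we = 0.25 × 9.5 = 2.375 in².
F_nw = 0.6 F_EXX = 48 ksi.
φR_n = 0.75 × 48 × 2.375 = 85.5 kips.

φR_n ≈ 85.5 kips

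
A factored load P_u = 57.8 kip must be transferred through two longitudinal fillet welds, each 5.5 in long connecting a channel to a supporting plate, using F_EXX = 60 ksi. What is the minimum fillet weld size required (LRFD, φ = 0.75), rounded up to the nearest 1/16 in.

w = 5/16 in

Total weld length L = 11 in.
Required throat t_e = P_u / (φ × 0.6 F_EXX × L) = 57.8 / (0.75 × 0.6 × 60 × 11) = 0.1946 in.
Required leg w = t_e / 0.707 = 0.2753 in → use 5/16 in.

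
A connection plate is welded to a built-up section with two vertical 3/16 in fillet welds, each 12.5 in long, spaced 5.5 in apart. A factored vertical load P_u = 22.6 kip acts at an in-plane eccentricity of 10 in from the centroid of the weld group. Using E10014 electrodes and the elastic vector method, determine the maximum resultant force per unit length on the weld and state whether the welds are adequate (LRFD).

E100XX → F_EXX = 100 ksi.
Total weld length L_w = 25 in. Treat welds as unit-width lines.
Polar moment about centroid: J = 2[d³/12 + d(b/2)²] = 2[12.5³/12 + 12.5×2.75²] = 514.6 in³.
Direct shear f_v = P/L_w = 22.6 / 25 = 0.904 kip/in (vertical).
Torsion M = P·e = 22.6 × 10 = 226 kip·in.
Critical point at (x, y) = (2.75, 6.25) from centroid. f_tx = M·y/J = 2.745 kip/in; f_ty = M·x/J = 1.208 kip/in.
Resultant f_max = √[f_tx² + (f_v + f_ty)²] = √[2.745² + (0.904 + 1.208)²] = 3.463 kip/in.
Capacity per unit length: φr_n = 0.75 × 0.6 × 100 × (0.707 × 0.1875) = 5.965 kip/in.
3.463 ≤ 5.965 → adequate.

f_max ≈ 3.46 kip/in; adequate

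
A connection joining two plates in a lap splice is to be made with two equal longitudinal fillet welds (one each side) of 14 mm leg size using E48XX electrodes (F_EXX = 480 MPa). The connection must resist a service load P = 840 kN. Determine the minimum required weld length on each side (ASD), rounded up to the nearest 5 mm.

L = 295 mm on each side

Throat t_e = 0.707 × 14 = 9.898 mm.
r_n/Ω = (0.6 × 480 × 9.898) / 2.0 = 1425 N/mm = 1.425 kN/mm.
L_req = P / (r_n/Ω) = 840 / 1.425 = 589.3 mm total.
Per side: 589.3 / 2 = 294.7 mm.
Round up → use L = 295 mm on each side.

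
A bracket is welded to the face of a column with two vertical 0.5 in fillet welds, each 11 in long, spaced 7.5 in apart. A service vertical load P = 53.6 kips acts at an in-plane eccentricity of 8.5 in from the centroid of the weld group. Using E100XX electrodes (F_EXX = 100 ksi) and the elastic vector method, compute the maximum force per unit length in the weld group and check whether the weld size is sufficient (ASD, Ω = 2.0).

f_max ≈ 7.36 kip/in; adequate

Total weld length L_w = 22 in. Treat welds as unit-width lines.
Polar moment about centroid: J = 2[d³/12 + d(b/2)²] = 2[11³/12 + 11×3.75²] = 531.2 in³.
Direct shear f_v = P/L_w = 53.6 / 22 = 2.436 kip/in (vertical).
Torsion M = P·e = 53.6 × 8.5 = 455.6 kip·in.
Critical point at (x, y) = (3.75, 5.5) from centroid. f_tx = M·y/J = 4.717 kip/in; f_ty = M·x/J = 3.216 kip/in.
Resultant f_max = √[f_tx² + (f_v + f_ty)²] = √[4.717² + (2.436 + 3.216)²] = 7.362 kip/in.
Capacity per unit length: r_n/Ω = (1/2.0) × 0.6 × 100 × (0.707 × 0.5) = 10.6 kip/in.
7.362 ≤ 10.6 → adequate.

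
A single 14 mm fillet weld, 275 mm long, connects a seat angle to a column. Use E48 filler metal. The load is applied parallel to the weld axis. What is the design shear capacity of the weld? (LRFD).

E48XX → F_EXX = 480 MPa.
Effective throat t_e = 0.707 × 14 = 9.898 mm.
Total length L = 275 mm; A_we = 9.898 × 275 = 2722 mm².
F_nw = 0.6 F_EXX = 0.6 × 480 = 288 MPa.
φR_n = 0.75 × 288 × 2722 × 10⁻³ = 587.9 kN.

φR_n ≈ 588 kN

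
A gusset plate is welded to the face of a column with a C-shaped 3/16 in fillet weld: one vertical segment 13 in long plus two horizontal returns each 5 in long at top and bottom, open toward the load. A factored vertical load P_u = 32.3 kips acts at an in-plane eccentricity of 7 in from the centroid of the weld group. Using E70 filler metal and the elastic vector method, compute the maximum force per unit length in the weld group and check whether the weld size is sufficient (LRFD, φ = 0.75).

E70XX → F_EXX = 70 ksi.
Total weld length L_w = 23 in. Treat welds as unit-width lines.
Centroid: x̄ = 2×5×2.5 / 23 = 1.087 in from the vertical weld.
Polar moment about centroid: J = I_x + I_y = [13³/12 + 2×5×6.5²] + [13×1.087² + 2(5³/12 + 5×1.413²)] = 661.7 in³.
Direct shear f_v = P/L_w = 32.3 / 23 = 1.404 kip/in (vertical).
Torsion M = P·e = 32.3 × 7 = 226.1 kip·in.
Critical point at (x, y) = (3.913, 6.5) from centroid. f_tx = M·y/J = 2.221 kip/in; f_ty = M·x/J = 1.337 kip/in.
Resultant f_max = √[f_tx² + (f_v + f_ty)²] = √[2.221² + (1.404 + 1.337)²] = 3.528 kip/in.
Capacity per unit length: φr_n = 0.75 × 0.6 × 70 × (0.707 × 0.1875) = 4.176 kip/in.
3.528 ≤ 4.176 → adequate.

f_max ≈ 3.53 kip/in; adequate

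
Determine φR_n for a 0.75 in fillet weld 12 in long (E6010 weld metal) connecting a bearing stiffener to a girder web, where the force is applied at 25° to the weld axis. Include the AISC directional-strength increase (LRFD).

E60XX → F_EXX = 60 ksi.
t_e = 0.707 × 0.75 = 0.5302 in; A_we = 0.5302 × 12 = 6.363 in².
Directional factor: 1.0 + 0.5 sin^1.5(25°) = 1.137.
F_nw = 0.6 × 60 × 1.137 = 40.95 ksi.
φR_n = 0.75 × 40.95 × 6.363 = 195.4 kip.

φR_n ≈ 195 kip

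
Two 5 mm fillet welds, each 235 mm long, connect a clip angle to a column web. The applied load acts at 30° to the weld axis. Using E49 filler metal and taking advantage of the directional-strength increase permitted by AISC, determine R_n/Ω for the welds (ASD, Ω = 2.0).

R_n/Ω ≈ 287 kN

E49XX → F_EXX = 490 MPa.
t_e = 0.707 × 5 = 3.535 mm; A_we = 3.535 × 470 = 1661 mm².
Directional factor: 1.0 + 0.5 sin^1.5(30°) = 1.177.
F_nw = 0.6 × 490 × 1.177 = 346 MPa.
R_n/Ω = (346 × 1661) / 2.0 × 10⁻³ = 287.4 kN.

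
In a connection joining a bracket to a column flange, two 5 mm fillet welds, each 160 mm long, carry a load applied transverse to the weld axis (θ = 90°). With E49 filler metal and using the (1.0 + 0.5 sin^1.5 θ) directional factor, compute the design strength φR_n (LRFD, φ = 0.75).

E49XX → F_EXX = 490 MPa.
t_e = 0.707 × 5 = 3.535 mm; A_we = 3.535 × 320 = 1131 mm².
Directional factor: 1.0 + 0.5 sin^1.5(90°) = 1.5.
F_nw = 0.6 × 490 × 1.5 = 441 MPa.
φR_n = 0.75 × 441 × 1131 × 10⁻³ = 374.1 kN.

φR_n ≈ 374 kN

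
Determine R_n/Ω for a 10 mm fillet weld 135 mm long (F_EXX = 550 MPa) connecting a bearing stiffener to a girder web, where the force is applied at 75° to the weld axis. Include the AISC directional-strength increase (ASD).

R_n/Ω ≈ 232 kN

t_e = 0.707 × 10 = 7.07 mm; A_we = 7.07 × 135 = 954.4 mm².
Directional factor: 1.0 + 0.5 sin^1.5(75°) = 1.475.
F_nw = 0.6 × 550 × 1.475 = 486.6 MPa.
R_n/Ω = (486.6 × 954.4) / 2.0 × 10⁻³ = 232.2 kN.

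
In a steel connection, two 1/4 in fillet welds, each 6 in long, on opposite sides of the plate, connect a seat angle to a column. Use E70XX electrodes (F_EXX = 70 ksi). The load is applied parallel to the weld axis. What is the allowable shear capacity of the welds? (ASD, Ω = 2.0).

R_n/Ω ≈ 44.5 kip

Effective throat t_e = 0.707 × 0.25 = 0.1767 in.
Total length L = 12 in; A_we = 0.1767 × 12 = 2.121 in².
F_nw = 0.6 F_EXX = 0.6 × 70 = 42 ksi.
R_n = 42 × 2.121 = 89.08 kip; R_n/Ω = 89.08/2.0 = 44.54 kip.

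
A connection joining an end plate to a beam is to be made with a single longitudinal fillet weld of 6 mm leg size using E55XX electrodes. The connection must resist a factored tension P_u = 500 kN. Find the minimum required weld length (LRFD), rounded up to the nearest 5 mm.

L = 480 mm

E55XX → F_EXX = 550 MPa.
Throat t_e = 0.707 × 6 = 4.242 mm.
φr_n = 0.75 × 0.6 × 550 × 4.242 × 10⁻³ = 1.05 kN/mm.
L_req = P_u / φr_n = 500 / 1.05 = 476.2 mm total.
Round up → use L = 480 mm.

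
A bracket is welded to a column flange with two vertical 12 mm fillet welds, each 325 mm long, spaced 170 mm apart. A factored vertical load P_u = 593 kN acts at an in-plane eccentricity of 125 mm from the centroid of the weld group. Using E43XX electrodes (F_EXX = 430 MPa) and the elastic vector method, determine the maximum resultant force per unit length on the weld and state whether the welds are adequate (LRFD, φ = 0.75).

f_max ≈ 1910 N/mm; NOT adequate

Total weld length L_w = 650 mm. Treat welds as unit-width lines.
Polar moment about centroid: J = 2[d³/12 + d(b/2)²] = 2[325³/12 + 325×85²] = 10420000 mm³.
Direct shear f_v = P/L_w = 593×10³ / 650 = 912.3 N/mm (vertical).
Torsion M = P·e = 593×10³ × 125 = 74125000 N·mm.
Critical point at (x, y) = (85, 162.5) from centroid. f_tx = M·y/J = 1156 N/mm; f_ty = M·x/J = 604.8 N/mm.
Resultant f_max = √[f_tx² + (f_v + f_ty)²] = √[1156² + (912.3 + 604.8)²] = 1907 N/mm.
Capacity per unit length: φr_n = 0.75 × 0.6 × 430 × (0.707 × 12) = 1642 N/mm.
1907 > 1642 → NOT adequate.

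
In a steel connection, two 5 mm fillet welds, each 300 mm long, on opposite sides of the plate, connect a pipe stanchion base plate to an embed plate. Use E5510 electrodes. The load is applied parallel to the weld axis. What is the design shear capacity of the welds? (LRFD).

E55XX → F_EXX = 550 MPa.
Effective throat t_e = 0.707 × 5 = 3.535 mm.
Total length L = 600 mm; A_we = 3.535 × 600 = 2121 mm².
F_nw = 0.6 F_EXX = 0.6 × 550 = 330 MPa.
φR_n = 0.75 × 330 × 2121 × 10⁻³ = 524.9 kN.

φR_n ≈ 525 kN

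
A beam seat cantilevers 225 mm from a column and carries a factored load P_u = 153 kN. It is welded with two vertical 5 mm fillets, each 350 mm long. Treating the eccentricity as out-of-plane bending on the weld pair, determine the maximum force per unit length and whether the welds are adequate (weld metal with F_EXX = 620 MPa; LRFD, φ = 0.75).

L_w = 2 × 350 = 700 mm; section modulus (unit throat) S = 2 × L²/6 = 40830 mm².
Direct shear f_v = P/L_w = 153×10³/700 = 218.6 N/mm.
Moment M = P × e = 153×10³ × 225 = 34425000 N·mm; bending f_b = M/S = 843.1 N/mm.
f_max = √(f_v² + f_b²) = √(218.6² + 843.1²) = 870.9 N/mm.
φr_n = 0.75 × 0.6 × 620 × (0.707 × 5) = 986.3 N/mm → adequate.

f_max ≈ 871 N/mm; adequate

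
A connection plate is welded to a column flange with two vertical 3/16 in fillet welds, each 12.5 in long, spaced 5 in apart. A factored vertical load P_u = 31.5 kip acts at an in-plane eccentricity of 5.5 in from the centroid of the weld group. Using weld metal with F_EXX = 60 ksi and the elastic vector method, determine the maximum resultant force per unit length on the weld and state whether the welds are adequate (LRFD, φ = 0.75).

f_max ≈ 3.12 kip/in; adequate

Total weld length L_w = 25 in. Treat welds as unit-width lines.
Polar moment about centroid: J = 2[d³/12 + d(b/2)²] = 2[12.5³/12 + 12.5×2.5²] = 481.8 in³.
Direct shear f_v = P/L_w = 31.5 / 25 = 1.26 kip/in (vertical).
Torsion M = P·e = 31.5 × 5.5 = 173.25 kip·in.
Critical point at (x, y) = (2.5, 6.25) from centroid. f_tx = M·y/J = 2.248 kip/in; f_ty = M·x/J = 0.899 kip/in.
Resultant f_max = √[f_tx² + (f_v + f_ty)²] = √[2.248² + (1.26 + 0.899)²] = 3.117 kip/in.
Capacity per unit length: φr_n = 0.75 × 0.6 × 60 × (0.707 × 0.1875) = 3.579 kip/in.
3.117 ≤ 3.579 → adequate.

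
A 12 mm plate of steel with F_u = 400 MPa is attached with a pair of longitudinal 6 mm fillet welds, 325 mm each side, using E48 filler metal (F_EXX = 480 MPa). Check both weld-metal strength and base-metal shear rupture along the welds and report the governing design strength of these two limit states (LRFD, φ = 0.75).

φR_n ≈ 596 kN (weld metal governs)

t_e = 0.707 × 6 = 4.242 mm; L = 650 mm.
Weld metal: φR_n = 0.75 × 0.6 × 480 × 4.242 × 650 × 10⁻³ = 595.6 kN.
Base metal (shear rupture): φR_n = 0.75 × 0.6 × 400 × 12 × 650 × 10⁻³ = 1404 kN.
Governing: weld metal.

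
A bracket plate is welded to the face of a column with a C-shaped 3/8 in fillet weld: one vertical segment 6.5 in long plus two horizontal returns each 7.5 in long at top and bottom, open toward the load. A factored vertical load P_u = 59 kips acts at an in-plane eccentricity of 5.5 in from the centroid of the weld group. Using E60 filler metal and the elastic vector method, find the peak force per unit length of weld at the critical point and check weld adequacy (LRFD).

f_max ≈ 8.46 kip/in; NOT adequate

E60XX → F_EXX = 60 ksi.
Total weld length L_w = 21.5 in. Treat welds as unit-width lines.
Centroid: x̄ = 2×7.5×3.75 / 21.5 = 2.616 in from the vertical weld.
Polar moment about centroid: J = I_x + I_y = [6.5³/12 + 2×7.5×3.25²] + [6.5×2.616² + 2(7.5³/12 + 7.5×1.134²)] = 315.4 in³.
Direct shear f_v = P/L_w = 59 / 21.5 = 2.744 kip/in (vertical).
Torsion M = P·e = 59 × 5.5 = 324.5 kip·in.
Critical point at (x, y) = (4.884, 3.25) from centroid. f_tx = M·y/J = 3.344 kip/in; f_ty = M·x/J = 5.025 kip/in.
Resultant f_max = √[f_tx² + (f_v + f_ty)²] = √[3.344² + (2.744 + 5.025)²] = 8.458 kip/in.
Capacity per unit length: φr_n = 0.75 × 0.6 × 60 × (0.707 × 0.375) = 7.158 kip/in.
8.458 > 7.158 → NOT adequate.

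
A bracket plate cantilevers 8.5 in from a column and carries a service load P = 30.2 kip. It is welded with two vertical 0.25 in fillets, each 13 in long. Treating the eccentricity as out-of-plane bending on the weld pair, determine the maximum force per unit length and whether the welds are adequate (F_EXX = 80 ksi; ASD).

L_w = 2 × 13 = 26 in; section modulus (unit throat) S = 2 × L²/6 = 56.33 in².
Direct shear f_v = P/L_w = 30.2/26 = 1.162 kip/in.
Moment M = P × e = 30.2 × 8.5 = 256.7 kip·in; bending f_b = M/S = 4.557 kip/in.
f_max = √(f_v² + f_b²) = √(1.162² + 4.557²) = 4.703 kip/in.
r_n/Ω = (1/2.0) × 0.6 × 80 × (0.707 × 0.25) = 4.242 kip/in → NOT adequate.

f_max ≈ 4.7 kip/in; NOT adequate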